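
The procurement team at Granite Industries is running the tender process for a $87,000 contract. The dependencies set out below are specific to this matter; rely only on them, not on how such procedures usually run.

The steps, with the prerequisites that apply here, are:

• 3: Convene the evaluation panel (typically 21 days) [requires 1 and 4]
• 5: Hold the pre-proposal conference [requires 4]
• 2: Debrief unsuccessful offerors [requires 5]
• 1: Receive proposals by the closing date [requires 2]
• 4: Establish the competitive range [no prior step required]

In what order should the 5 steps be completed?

4, 5, 2, 1, 3

4 is the only step with nothing outstanding, so it goes first.
Next only 5 has its prerequisites met → 5.
2 needed 5, now all done → 2.
Next only 1 has its prerequisites met → 1.
Next only 3 has its prerequisites met → 3.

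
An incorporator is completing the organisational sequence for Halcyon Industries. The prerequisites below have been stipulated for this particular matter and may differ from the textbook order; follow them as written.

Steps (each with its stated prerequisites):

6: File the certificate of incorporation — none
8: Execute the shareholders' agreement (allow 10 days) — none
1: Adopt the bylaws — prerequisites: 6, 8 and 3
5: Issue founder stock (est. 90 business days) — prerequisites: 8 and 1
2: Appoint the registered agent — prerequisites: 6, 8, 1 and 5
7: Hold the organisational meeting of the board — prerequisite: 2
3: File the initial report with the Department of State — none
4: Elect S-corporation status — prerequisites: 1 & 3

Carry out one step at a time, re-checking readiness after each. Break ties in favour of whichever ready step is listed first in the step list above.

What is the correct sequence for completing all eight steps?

6 → 8 → 3 → 1 → 5 → 2 → 7 → 4

Nothing is required for 6, 8 and 3. 6 is listed earlier → 6 first.
Ready: 8 and 3. 8 is listed earlier → 8.
3 is the only step now ready → 3.
1 is the only step now ready → 1.
Ready: 5 and 4. 5 is listed earlier → 5.
2 now also ready, so the ready set is {2, 4}; 2 is listed earlier → 2.
7 now also ready, so the ready set is {7, 4}; 7 is listed earlier → 7.
4 needed 1 and 3, now all done → 4.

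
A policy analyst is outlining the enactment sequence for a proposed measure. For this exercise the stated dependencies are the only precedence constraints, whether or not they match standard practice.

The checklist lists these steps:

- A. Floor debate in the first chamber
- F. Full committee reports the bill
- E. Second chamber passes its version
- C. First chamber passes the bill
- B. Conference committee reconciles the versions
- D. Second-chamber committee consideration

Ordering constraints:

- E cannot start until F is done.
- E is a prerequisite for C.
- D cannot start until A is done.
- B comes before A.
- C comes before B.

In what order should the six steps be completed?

Only F has no prerequisites, so it is first.
E needed F, now all done → E.
C needed E, now all done → C.
B needed C, now all done → B.
A needed B, now all done → A.
Next only D has its prerequisites met → D.

F E C B A D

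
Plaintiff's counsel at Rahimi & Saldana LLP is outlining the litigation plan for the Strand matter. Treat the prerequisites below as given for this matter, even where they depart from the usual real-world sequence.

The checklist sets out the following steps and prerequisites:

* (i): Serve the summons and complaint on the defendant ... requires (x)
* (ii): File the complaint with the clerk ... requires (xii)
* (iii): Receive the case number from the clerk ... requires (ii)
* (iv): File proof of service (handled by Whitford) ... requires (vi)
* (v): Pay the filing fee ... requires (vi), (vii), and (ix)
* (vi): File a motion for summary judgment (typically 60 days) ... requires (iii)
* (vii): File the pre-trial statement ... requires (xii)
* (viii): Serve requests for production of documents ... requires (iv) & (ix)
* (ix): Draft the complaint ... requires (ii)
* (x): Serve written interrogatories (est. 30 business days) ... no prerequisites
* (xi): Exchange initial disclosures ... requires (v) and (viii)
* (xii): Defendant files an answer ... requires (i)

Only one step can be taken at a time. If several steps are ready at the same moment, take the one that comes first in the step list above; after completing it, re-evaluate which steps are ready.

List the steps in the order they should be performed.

(x) is the only step with nothing outstanding, so it goes first.
(i) needed (x), now all done → (i).
(xii) needed (i), now all done → (xii).
Ready: (ii) and (vii). (ii) is listed earlier → (ii).
Ready: (iii), (vii) and (ix). (iii) is listed earlier → (iii).
Now (vi), (vii) and (ix) have their prerequisites met. (vi) is listed earlier, so (vi) next.
Ready: (iv), (vii) and (ix). (iv) is listed earlier → (iv).
Now (vii) and (ix) have their prerequisites met. (vii) is listed earlier, so (vii) next.
That leaves (ix) as the only ready step → (ix).
Ready: (v) and (viii). (v) is listed earlier → (v).
Next only (viii) has its prerequisites met → (viii).
(xi) is the only step now ready → (xi).

(x), (i), (xii), (ii), (iii), (vi), (iv), (vii), (ix), (v), (viii), (xi)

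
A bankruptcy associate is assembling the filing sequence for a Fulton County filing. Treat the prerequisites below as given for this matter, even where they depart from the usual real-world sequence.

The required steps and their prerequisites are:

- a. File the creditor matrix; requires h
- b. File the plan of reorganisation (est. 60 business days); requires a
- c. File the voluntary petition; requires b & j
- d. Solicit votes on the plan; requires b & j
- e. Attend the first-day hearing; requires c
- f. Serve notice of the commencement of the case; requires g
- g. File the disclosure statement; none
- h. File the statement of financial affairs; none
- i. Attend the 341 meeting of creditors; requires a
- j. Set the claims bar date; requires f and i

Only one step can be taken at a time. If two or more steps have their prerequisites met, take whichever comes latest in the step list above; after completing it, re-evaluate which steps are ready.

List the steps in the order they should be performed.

h and g have no prerequisites; h is listed later, so h is first.
g and a are both available; g is listed later → g.
Ready: f and a. f is listed later → f.
Next only a has its prerequisites met → a.
Ready: i and b. i is listed later → i.
j now also ready, so the ready set is {j, b}; j is listed later → j.
That leaves b as the only ready step → b.
Now d and c have their prerequisites met. d is listed later, so d next.
c needed j and b, now all done → c.
e is the only step now ready → e.

h g f a i j b d c e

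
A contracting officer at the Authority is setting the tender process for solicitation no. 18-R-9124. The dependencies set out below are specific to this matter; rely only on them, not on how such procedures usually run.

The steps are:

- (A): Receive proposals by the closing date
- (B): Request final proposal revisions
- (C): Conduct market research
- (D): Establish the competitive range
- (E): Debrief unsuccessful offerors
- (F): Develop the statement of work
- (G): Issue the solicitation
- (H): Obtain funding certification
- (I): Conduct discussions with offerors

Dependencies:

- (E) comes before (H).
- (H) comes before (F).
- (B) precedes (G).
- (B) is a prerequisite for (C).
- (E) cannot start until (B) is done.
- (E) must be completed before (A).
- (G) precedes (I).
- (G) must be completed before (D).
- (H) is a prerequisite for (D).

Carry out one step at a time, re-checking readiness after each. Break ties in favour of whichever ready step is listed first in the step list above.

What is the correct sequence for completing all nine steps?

(B), (C), (E), (A), (G), (H), (D), (F), (I)

(B) is the only step with nothing outstanding, so it goes first.
(C), (E) and (G) are all available; (C) is listed earlier → (C).
(E) and (G) are both available; (E) is listed earlier → (E).
Ready: (A), (G) and (H). (A) is listed earlier → (A).
Ready: (G) and (H). (G) is listed earlier → (G).
(H) and (I) are both available; (H) is listed earlier → (H).
(D) and (F) now also ready, so the ready set is {(D), (F), (I)}; (D) is listed earlier → (D).
Now (F) and (I) have their prerequisites met. (F) is listed earlier, so (F) next.
That leaves (I) as the only ready step → (I).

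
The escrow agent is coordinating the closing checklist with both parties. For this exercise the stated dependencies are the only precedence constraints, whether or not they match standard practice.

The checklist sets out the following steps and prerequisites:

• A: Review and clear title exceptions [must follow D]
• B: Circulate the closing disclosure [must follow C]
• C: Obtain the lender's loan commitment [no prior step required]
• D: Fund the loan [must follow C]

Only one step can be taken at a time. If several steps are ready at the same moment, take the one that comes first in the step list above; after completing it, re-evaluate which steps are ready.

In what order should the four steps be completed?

C B D A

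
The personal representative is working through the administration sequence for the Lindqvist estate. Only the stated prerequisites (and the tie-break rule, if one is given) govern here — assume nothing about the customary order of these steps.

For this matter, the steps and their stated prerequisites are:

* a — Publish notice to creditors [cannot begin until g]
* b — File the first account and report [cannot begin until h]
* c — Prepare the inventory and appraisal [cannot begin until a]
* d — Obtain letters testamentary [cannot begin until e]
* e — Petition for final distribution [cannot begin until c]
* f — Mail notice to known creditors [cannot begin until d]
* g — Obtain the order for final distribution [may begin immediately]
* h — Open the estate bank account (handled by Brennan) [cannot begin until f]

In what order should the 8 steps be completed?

g, a, c, e, d, f, h, b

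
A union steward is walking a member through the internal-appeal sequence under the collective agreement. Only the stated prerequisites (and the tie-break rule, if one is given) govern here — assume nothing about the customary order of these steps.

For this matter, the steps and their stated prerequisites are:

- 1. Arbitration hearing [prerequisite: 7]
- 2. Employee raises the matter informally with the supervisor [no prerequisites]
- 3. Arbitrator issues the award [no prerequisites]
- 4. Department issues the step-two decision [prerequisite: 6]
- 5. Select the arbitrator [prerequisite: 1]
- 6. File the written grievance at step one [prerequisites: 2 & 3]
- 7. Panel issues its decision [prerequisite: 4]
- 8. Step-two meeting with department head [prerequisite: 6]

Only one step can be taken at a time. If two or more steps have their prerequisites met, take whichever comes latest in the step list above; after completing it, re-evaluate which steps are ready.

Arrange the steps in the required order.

3, 2, 6, 8, 4, 7, 1, 5

Nothing is required for 3 and 2. 3 is listed later → 3 first.
That leaves 2 as the only ready step → 2.
6 needed 3 and 2, now all done → 6.
Ready: 8 and 4. 8 is listed later → 8.
Next only 4 has its prerequisites met → 4.
Next only 7 has its prerequisites met → 7.
1 is the only step now ready → 1.
5 needed 1, now all done → 5.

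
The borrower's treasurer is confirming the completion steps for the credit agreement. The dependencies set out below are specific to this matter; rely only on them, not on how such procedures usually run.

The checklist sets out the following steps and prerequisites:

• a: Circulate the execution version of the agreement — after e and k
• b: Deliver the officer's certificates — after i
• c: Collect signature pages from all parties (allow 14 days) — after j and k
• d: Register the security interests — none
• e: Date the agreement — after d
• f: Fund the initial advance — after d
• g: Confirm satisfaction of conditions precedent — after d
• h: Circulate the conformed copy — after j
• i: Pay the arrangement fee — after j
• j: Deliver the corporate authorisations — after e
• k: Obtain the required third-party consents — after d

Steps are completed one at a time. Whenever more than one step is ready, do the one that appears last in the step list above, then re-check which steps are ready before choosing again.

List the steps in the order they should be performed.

d k g f e j i h c b a

d is the only step with nothing outstanding, so it goes first.
Now k, g, f and e have their prerequisites met. k is listed later, so k next.
Ready: g, f and e. g is listed later → g.
f and e are both available; f is listed later → f.
e needed d, now all done → e.
Now j and a have their prerequisites met. j is listed later, so j next.
Ready: i, h, c and a. i is listed later → i.
h, c, b and a are all available; h is listed later → h.
Now c, b and a have their prerequisites met. c is listed later, so c next.
Ready: b and a. b is listed later → b.
a needed k and e, now all done → a.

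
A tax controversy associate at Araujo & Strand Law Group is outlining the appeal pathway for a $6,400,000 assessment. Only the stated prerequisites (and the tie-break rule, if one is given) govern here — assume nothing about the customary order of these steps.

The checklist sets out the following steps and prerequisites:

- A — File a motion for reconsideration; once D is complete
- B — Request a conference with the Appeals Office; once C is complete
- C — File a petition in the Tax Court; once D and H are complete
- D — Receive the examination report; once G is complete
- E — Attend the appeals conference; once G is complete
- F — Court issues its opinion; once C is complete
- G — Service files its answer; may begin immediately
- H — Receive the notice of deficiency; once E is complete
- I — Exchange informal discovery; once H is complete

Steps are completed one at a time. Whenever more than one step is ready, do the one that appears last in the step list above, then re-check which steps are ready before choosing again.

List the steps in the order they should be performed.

G has no prerequisites → G first.
E and D are both available; E is listed later → E.
Now H and D have their prerequisites met. H is listed later, so H next.
Ready: I and D. I is listed later → I.
D is the only step now ready → D.
C and A are both available; C is listed later → C.
F, B and A are all available; F is listed later → F.
Ready: B and A. B is listed later → B.
A needed D, now all done → A.

G → E → H → I → D → C → F → B → A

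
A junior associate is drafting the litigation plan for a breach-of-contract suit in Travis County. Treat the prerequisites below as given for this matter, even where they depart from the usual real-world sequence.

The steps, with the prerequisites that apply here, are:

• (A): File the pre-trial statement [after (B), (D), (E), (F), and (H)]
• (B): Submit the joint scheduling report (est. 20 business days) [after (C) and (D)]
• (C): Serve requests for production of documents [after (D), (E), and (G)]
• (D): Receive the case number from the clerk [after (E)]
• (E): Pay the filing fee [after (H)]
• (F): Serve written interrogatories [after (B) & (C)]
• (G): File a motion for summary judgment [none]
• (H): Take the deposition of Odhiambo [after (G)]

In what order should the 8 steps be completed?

(G) has no prerequisites → (G) first.
(H) needed (G), now all done → (H).
Next only (E) has its prerequisites met → (E).
That leaves (D) as the only ready step → (D).
(C) needed (D), (E) and (G), now all done → (C).
(B) needed (C) and (D), now all done → (B).
That leaves (F) as the only ready step → (F).
(A) is the only step now ready → (A).

(G), (H), (E), (D), (C), (B), (F), (A)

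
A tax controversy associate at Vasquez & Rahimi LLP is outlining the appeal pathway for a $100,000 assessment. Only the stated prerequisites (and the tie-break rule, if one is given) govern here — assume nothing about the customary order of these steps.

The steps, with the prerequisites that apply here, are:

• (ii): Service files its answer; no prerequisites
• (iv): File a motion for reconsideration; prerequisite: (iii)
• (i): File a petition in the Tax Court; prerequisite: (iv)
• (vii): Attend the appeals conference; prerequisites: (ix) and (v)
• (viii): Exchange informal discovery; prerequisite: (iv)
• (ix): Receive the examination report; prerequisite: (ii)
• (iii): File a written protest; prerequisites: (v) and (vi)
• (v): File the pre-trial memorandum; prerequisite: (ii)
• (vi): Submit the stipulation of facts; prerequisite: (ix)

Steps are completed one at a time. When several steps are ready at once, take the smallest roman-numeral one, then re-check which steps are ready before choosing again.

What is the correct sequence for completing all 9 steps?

(ii) → (v) → (ix) → (vi) → (iii) → (iv) → (i) → (vii) → (viii)

Only (ii) has no prerequisites, so it is first.
Ready: (v) and (ix). (v) has the earlier label → (v).
(ix) needed (ii), now all done → (ix).
Ready: (vi) and (vii). (vi) has the earlier label → (vi).
Ready: (iii) and (vii). (iii) has the earlier label → (iii).
(iv) now also ready, so the ready set is {(iv), (vii)}; (iv) has the earlier label → (iv).
(i) and (viii) now also ready, so the ready set is {(i), (vii), (viii)}; (i) has the earlier label → (i).
Ready: (vii) and (viii). (vii) has the earlier label → (vii).
That leaves (viii) as the only ready step → (viii).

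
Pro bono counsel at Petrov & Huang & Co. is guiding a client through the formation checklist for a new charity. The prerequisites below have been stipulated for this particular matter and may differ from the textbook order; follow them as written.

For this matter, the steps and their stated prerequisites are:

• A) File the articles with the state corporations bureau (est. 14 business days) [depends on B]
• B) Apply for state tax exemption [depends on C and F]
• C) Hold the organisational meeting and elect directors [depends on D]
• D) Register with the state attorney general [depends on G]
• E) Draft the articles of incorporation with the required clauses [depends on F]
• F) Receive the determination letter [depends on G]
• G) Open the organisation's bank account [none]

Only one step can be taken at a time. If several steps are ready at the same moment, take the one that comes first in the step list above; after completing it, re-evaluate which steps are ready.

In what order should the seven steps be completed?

G D C F B A E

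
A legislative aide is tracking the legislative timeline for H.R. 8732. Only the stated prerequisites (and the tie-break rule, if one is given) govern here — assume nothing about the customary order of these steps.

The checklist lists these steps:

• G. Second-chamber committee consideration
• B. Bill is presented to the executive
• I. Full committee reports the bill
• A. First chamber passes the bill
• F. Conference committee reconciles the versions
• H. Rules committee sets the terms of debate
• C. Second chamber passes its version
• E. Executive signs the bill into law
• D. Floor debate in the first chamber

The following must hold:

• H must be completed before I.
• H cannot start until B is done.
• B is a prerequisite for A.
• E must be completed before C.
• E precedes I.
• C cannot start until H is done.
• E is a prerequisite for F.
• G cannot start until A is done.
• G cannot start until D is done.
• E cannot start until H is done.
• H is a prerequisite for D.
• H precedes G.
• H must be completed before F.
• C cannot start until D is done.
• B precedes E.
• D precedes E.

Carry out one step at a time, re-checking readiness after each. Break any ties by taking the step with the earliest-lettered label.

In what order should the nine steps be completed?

Only B has no prerequisites, so it is first.
A and H are both available; A has the earlier label → A.
H needed B, now all done → H.
That leaves D as the only ready step → D.
Now E and G have their prerequisites met. E has the earlier label, so E next.
Ready: C, F, G and I. C has the earlier label → C.
Now F, G and I have their prerequisites met. F has the earlier label, so F next.
Now G and I have their prerequisites met. G has the earlier label, so G next.
Next only I has its prerequisites met → I.

B, A, H, D, E, C, F, G, I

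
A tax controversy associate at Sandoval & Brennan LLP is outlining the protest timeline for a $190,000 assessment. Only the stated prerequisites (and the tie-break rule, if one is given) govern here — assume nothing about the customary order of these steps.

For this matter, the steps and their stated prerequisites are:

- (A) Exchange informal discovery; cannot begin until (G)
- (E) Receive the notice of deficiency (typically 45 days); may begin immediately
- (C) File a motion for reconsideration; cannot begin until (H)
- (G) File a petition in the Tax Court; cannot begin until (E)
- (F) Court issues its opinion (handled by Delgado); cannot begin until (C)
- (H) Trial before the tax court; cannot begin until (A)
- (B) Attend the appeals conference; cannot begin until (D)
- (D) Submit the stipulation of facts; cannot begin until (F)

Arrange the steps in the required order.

Only (E) has no prerequisites, so it is first.
(G) needed (E), now all done → (G).
(A) needed (G), now all done → (A).
Next only (H) has its prerequisites met → (H).
That leaves (C) as the only ready step → (C).
(F) needed (C), now all done → (F).
(D) needed (F), now all done → (D).
Next only (B) has its prerequisites met → (B).

(E) → (G) → (A) → (H) → (C) → (F) → (D) → (B)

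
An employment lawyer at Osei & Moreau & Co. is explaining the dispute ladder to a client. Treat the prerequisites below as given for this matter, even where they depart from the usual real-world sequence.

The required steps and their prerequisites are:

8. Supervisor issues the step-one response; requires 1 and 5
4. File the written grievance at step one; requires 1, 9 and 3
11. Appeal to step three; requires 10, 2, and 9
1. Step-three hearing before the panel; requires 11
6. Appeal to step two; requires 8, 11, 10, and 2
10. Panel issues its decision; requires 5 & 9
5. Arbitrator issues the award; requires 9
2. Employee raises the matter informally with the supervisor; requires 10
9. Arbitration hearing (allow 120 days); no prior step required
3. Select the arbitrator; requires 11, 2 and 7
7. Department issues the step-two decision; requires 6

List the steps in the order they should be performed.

9, 5, 10, 2, 11, 1, 8, 6, 7, 3, 4

9 has no prerequisites → 9 first.
5 needed 9, now all done → 5.
10 is the only step now ready → 10.
Next only 2 has its prerequisites met → 2.
That leaves 11 as the only ready step → 11.
That leaves 1 as the only ready step → 1.
8 needed 1 and 5, now all done → 8.
6 is the only step now ready → 6.
7 needed 6, now all done → 7.
That leaves 3 as the only ready step → 3.
4 needed 1, 9 and 3, now all done → 4.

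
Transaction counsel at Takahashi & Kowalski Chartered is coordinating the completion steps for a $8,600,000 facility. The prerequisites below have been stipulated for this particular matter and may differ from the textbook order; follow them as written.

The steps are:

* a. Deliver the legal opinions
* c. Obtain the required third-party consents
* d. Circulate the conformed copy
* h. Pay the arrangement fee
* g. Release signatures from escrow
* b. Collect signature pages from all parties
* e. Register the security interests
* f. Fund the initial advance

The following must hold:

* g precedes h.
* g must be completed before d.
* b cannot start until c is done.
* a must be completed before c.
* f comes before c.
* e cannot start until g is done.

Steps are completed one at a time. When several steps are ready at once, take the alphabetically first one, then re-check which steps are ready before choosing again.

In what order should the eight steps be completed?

a, f and g have no prerequisites; a has the earlier label, so a is first.
f and g are both available; f has the earlier label → f.
Ready: c and g. c has the earlier label → c.
b now also ready, so the ready set is {b, g}; b has the earlier label → b.
Next only g has its prerequisites met → g.
d, e and h are all available; d has the earlier label → d.
Now e and h have their prerequisites met. e has the earlier label, so e next.
That leaves h as the only ready step → h.

a, f, c, b, g, d, e, h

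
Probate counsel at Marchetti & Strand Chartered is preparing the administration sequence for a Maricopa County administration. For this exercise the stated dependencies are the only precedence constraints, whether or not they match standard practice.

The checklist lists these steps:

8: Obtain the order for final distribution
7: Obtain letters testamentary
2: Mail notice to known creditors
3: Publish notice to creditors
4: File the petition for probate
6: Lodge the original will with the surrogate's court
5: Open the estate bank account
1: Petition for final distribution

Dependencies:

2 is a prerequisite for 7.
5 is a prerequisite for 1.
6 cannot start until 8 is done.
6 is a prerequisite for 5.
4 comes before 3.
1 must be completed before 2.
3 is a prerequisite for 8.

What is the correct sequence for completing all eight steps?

4 has no prerequisites → 4 first.
That leaves 3 as the only ready step → 3.
That leaves 8 as the only ready step → 8.
Next only 6 has its prerequisites met → 6.
5 needed 6, now all done → 5.
That leaves 1 as the only ready step → 1.
That leaves 2 as the only ready step → 2.
7 needed 2, now all done → 7.

4 3 8 6 5 1 2 7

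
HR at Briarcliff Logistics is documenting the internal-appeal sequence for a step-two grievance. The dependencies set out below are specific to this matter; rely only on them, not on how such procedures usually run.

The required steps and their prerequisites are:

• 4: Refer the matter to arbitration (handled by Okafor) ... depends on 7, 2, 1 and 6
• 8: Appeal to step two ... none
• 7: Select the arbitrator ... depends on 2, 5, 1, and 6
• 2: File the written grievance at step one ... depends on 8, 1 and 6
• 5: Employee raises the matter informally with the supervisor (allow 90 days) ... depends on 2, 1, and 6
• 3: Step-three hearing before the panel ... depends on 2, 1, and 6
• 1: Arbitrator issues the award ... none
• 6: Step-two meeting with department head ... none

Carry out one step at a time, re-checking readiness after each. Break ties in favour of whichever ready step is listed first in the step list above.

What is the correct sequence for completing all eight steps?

Nothing is required for 8, 1 and 6. 8 is listed earlier → 8 first.
Now 1 and 6 have their prerequisites met. 1 is listed earlier, so 1 next.
Next only 6 has its prerequisites met → 6.
That leaves 2 as the only ready step → 2.
5 and 3 are both available; 5 is listed earlier → 5.
7 and 3 are both available; 7 is listed earlier → 7.
4 now also ready, so the ready set is {4, 3}; 4 is listed earlier → 4.
Next only 3 has its prerequisites met → 3.

8 1 6 2 5 7 4 3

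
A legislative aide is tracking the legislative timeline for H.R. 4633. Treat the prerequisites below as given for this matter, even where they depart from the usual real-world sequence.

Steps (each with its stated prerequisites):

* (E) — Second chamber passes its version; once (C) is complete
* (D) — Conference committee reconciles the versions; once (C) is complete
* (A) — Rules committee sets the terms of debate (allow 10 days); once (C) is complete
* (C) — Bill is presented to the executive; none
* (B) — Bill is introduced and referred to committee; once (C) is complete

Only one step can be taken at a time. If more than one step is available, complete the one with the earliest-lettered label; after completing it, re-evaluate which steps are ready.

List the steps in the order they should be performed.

(C), (A), (B), (D), (E)

(C) is the only step with nothing outstanding, so it goes first.
Ready: (A), (B), (D) and (E). (A) has the earlier label → (A).
Now (B), (D) and (E) have their prerequisites met. (B) has the earlier label, so (B) next.
Now (D) and (E) have their prerequisites met. (D) has the earlier label, so (D) next.
(E) needed (C), now all done → (E).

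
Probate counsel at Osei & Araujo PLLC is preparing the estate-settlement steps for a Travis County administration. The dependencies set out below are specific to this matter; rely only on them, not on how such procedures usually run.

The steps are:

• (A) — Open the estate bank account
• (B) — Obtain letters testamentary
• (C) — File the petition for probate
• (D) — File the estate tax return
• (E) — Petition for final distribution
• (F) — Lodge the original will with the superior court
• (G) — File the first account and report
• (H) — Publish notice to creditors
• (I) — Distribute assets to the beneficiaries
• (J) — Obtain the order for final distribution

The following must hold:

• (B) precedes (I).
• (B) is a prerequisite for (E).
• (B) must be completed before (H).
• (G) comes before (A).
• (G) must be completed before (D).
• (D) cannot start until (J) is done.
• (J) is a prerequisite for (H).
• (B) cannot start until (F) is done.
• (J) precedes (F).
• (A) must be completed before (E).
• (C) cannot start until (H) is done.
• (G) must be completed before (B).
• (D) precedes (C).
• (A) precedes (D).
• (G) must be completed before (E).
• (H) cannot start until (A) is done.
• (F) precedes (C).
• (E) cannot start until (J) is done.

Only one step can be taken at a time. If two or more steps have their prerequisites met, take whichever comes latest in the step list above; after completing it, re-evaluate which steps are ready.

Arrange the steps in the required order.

Nothing is required for (J) and (G). (J) is listed later → (J) first.
Ready: (G) and (F). (G) is listed later → (G).
(A) now also ready, so the ready set is {(F), (A)}; (F) is listed later → (F).
(B) now also ready, so the ready set is {(B), (A)}; (B) is listed later → (B).
Now (I) and (A) have their prerequisites met. (I) is listed later, so (I) next.
(A) needed (G), now all done → (A).
Now (H), (E) and (D) have their prerequisites met. (H) is listed later, so (H) next.
(E) and (D) are both available; (E) is listed later → (E).
That leaves (D) as the only ready step → (D).
(C) needed (H), (F) and (D), now all done → (C).

(J) → (G) → (F) → (B) → (I) → (A) → (H) → (E) → (D) → (C)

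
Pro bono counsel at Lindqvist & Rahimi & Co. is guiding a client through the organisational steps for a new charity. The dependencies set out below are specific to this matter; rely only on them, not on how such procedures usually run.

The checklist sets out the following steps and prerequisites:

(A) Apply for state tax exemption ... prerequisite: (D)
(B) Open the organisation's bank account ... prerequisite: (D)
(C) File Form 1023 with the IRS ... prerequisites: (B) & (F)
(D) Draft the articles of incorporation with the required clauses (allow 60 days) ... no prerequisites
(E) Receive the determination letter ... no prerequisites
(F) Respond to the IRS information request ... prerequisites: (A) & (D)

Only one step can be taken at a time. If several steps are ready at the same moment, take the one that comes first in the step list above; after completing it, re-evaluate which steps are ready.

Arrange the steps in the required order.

(D) (A) (B) (E) (F) (C)

(D) and (E) have no prerequisites; (D) is listed earlier, so (D) is first.
Now (A), (B) and (E) have their prerequisites met. (A) is listed earlier, so (A) next.
(B), (E) and (F) are all available; (B) is listed earlier → (B).
(E) and (F) are both available; (E) is listed earlier → (E).
(F) needed (A) and (D), now all done → (F).
Next only (C) has its prerequisites met → (C).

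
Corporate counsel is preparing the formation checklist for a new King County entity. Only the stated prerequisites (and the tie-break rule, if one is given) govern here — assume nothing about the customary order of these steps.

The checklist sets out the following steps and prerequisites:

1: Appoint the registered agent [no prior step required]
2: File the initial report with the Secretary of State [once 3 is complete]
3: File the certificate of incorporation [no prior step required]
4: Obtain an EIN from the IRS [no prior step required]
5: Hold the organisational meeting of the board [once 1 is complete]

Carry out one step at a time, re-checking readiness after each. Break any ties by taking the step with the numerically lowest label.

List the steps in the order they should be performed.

1 3 2 4 5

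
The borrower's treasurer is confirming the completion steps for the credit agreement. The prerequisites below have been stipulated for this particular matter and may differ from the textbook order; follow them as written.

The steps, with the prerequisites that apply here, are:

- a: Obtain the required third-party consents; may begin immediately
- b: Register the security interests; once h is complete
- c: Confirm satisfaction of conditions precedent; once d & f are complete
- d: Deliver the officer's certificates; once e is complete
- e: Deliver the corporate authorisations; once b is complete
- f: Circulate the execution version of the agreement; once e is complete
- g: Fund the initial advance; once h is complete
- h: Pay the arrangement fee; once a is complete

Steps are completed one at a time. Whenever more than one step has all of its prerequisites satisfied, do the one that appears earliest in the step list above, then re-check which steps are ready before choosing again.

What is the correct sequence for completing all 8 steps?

a → h → b → e → d → f → c → g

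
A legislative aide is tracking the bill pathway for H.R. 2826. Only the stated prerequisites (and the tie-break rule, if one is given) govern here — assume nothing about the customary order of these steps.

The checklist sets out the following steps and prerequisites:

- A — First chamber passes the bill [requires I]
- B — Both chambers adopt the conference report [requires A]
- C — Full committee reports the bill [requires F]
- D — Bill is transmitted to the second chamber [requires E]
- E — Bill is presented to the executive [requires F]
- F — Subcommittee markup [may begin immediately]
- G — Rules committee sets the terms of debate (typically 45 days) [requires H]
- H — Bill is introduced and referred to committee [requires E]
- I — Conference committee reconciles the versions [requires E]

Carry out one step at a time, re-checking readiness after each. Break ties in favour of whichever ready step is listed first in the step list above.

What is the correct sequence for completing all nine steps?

F has no prerequisites → F first.
Ready: C and E. C is listed earlier → C.
Next only E has its prerequisites met → E.
Ready: D, H and I. D is listed earlier → D.
Now H and I have their prerequisites met. H is listed earlier, so H next.
G now also ready, so the ready set is {G, I}; G is listed earlier → G.
I needed E, now all done → I.
Next only A has its prerequisites met → A.
B needed A, now all done → B.

F C E D H G I A B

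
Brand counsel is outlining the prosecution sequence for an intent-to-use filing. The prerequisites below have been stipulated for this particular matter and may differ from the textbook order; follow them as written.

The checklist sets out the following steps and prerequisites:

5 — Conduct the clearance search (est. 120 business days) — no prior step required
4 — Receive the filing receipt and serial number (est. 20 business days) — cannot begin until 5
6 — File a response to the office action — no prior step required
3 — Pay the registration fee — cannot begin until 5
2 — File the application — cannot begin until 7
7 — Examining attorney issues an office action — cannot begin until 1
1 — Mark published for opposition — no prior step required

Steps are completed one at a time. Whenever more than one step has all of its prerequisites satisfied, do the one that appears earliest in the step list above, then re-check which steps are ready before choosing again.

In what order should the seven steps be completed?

5, 4, 6, 3, 1, 7, 2

Nothing is required for 5, 6 and 1. 5 is listed earlier → 5 first.
4 and 3 now also ready, so the ready set is {4, 6, 3, 1}; 4 is listed earlier → 4.
Now 6, 3 and 1 have their prerequisites met. 6 is listed earlier, so 6 next.
3 and 1 are both available; 3 is listed earlier → 3.
Next only 1 has its prerequisites met → 1.
7 needed 1, now all done → 7.
Next only 2 has its prerequisites met → 2.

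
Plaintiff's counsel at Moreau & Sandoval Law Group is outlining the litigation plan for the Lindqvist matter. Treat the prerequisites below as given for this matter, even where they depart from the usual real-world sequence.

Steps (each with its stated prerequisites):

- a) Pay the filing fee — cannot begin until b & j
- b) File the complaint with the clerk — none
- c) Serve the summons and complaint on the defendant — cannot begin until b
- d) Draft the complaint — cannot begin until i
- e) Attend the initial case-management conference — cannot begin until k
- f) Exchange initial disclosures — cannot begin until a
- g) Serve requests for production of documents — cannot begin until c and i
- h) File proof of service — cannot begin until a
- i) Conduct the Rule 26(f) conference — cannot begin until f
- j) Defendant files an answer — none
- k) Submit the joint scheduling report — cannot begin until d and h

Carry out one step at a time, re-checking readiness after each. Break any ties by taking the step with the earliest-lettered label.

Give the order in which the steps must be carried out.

b, c, j, a, f, h, i, d, g, k, e

b and j have no prerequisites; b has the earlier label, so b is first.
c now also ready, so the ready set is {c, j}; c has the earlier label → c.
Next only j has its prerequisites met → j.
a needed b and j, now all done → a.
Now f and h have their prerequisites met. f has the earlier label, so f next.
Ready: h and i. h has the earlier label → h.
i needed f, now all done → i.
Now d and g have their prerequisites met. d has the earlier label, so d next.
Now g and k have their prerequisites met. g has the earlier label, so g next.
k is the only step now ready → k.
e needed k, now all done → e.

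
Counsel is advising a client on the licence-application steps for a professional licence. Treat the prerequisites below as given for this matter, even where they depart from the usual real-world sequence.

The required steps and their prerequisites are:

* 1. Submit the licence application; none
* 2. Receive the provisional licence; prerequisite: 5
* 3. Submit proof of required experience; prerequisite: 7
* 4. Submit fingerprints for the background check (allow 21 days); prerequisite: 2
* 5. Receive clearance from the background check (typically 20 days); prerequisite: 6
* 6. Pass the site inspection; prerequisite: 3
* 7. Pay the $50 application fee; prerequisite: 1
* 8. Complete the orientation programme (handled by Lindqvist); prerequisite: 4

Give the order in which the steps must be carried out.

1 → 7 → 3 → 6 → 5 → 2 → 4 → 8

1 has no prerequisites → 1 first.
Next only 7 has its prerequisites met → 7.
3 needed 7, now all done → 3.
6 needed 3, now all done → 6.
Next only 5 has its prerequisites met → 5.
2 needed 5, now all done → 2.
4 needed 2, now all done → 4.
Next only 8 has its prerequisites met → 8.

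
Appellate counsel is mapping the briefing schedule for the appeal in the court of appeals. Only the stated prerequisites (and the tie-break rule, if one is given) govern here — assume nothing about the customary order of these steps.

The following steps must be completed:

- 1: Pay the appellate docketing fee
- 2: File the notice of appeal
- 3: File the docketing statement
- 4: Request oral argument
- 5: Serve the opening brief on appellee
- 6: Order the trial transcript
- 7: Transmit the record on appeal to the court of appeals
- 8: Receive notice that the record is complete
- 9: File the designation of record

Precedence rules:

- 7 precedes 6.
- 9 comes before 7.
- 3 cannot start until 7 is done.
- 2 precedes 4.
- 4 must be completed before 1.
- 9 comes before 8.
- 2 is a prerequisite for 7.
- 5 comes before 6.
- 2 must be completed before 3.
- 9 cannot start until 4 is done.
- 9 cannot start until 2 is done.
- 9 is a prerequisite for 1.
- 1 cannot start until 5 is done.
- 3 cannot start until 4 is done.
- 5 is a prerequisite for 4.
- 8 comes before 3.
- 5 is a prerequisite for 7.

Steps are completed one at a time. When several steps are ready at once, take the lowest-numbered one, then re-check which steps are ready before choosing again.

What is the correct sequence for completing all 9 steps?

Nothing is required for 2 and 5. 2 has the earlier label → 2 first.
That leaves 5 as the only ready step → 5.
4 needed 2 and 5, now all done → 4.
9 is the only step now ready → 9.
Ready: 1, 7 and 8. 1 has the earlier label → 1.
Ready: 7 and 8. 7 has the earlier label → 7.
6 now also ready, so the ready set is {6, 8}; 6 has the earlier label → 6.
8 needed 9, now all done → 8.
That leaves 3 as the only ready step → 3.

2, 5, 4, 9, 1, 7, 6, 8, 3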